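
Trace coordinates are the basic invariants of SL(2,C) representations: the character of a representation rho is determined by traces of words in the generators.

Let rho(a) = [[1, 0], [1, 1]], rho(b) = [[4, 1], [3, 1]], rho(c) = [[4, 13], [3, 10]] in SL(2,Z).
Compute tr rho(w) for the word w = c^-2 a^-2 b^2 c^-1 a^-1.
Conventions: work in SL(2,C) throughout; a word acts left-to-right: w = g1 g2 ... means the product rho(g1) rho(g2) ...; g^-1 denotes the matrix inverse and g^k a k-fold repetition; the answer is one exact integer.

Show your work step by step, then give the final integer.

169171

rho(c^-1) = [[10, -13], [-3, 4]]
... * rho(c^-1) = [[10, -13], [-3, 4]]  ->  [[139, -182], [-42, 55]]
... * rho(a^-1) = [[1, 0], [-1, 1]]  ->  [[321, -182], [-97, 55]]
... * rho(a^-1) = [[1, 0], [-1, 1]]  ->  [[503, -182], [-152, 55]]
... * rho(b) = [[4, 1], [3, 1]]  ->  [[1466, 321], [-443, -97]]
... * rho(b) = [[4, 1], [3, 1]]  ->  [[6827, 1787], [-2063, -540]]
... * rho(c^-1) = [[10, -13], [-3, 4]]  ->  [[62909, -81603], [-19010, 24659]]
... * rho(a^-1) = [[1, 0], [-1, 1]]  ->  [[144512, -81603], [-43669, 24659]]
tr = 144512 + 24659 = 169171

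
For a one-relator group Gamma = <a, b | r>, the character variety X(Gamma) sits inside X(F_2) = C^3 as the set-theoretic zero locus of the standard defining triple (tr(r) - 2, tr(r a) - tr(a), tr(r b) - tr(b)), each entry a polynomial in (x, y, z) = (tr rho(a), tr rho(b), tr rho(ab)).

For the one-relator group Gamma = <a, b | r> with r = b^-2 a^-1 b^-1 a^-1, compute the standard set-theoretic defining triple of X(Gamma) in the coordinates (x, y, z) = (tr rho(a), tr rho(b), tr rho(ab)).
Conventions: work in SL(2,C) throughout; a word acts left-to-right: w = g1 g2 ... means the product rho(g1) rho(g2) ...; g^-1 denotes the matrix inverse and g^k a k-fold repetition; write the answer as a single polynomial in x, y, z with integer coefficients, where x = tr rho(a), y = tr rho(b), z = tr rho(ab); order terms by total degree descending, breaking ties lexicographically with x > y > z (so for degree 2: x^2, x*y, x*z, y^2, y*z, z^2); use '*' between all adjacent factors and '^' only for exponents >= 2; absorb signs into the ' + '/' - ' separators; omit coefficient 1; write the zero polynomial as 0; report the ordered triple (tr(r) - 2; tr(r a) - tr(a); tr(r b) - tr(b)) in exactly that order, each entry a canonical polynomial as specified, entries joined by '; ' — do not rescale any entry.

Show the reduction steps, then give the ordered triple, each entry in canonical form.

and trace(a^-1) = trace(a) = x
trace(a^-1 b) = trace(b) * trace(a) - trace(b a) = x*y - z
trace(a^-1 b^-1) = trace(a^-1) * trace(b) - trace(a^-1 b) = z
next, trace(a^-1 b^-1 a^-1) = trace(a^-1 b^-1) * trace(a) - trace(a^-1 b^-1 a) = x*z - y
trace(b a b) = trace(b) * trace(a b) - trace(a) = y*z - x
next, trace(b a b a) = trace(a b) * trace(a b) - trace(1) = z^2 - 2
next, trace(a b a^-1 b) = trace(b a b) * trace(a) - trace(b a b a) = x*y*z - x^2 - z^2 + 2
next, trace(b a^-1 b^-1 a) = trace(a b a^-1) * trace(b) - trace(a b a^-1 b) = -x*y*z + x^2 + y^2 + z^2 - 2
trace(a^-1 b^-1 a^-1 b) = trace(b a^-1 b^-1) * trace(a) - trace(b a^-1 b^-1 a) = x*y*z - y^2 - z^2 + 2
next, trace(b^-1 a^-1 b^-1 a^-1) = trace(a^-1 b^-1 a^-1) * trace(b) - trace(a^-1 b^-1 a^-1 b) = z^2 - 2
next, trace(b^-2 a^-1 b^-1 a^-1) = trace(b^-1 a^-1 b^-1 a^-1) * trace(b) - trace(b^-1 a^-1 b^-1 a^-1 b) = y*z^2 - x*z - y
and trace(b^-2 a^-1 b^-1) = trace(b^-1 a^-1 b^-1) * trace(b) - trace(b^-1 a^-1) = y^2*z - x*y - z
assemble the triple (trace(r) - 2; trace(r a) - x; trace(r b) - y)

y*z^2 - x*z - y - 2; y^2*z - x*y - x - z; z^2 - y - 2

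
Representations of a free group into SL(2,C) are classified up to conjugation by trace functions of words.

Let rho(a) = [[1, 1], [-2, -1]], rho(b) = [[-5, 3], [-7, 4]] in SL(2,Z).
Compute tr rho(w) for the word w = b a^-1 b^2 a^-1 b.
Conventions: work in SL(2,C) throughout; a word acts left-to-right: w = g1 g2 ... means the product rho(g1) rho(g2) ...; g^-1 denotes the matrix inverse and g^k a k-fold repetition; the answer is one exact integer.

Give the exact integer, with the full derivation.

rho(b) = [[-5, 3], [-7, 4]]
... * rho(a^-1) = [[-1, -1], [2, 1]]  ->  [[11, 8], [15, 11]]
... * rho(b) = [[-5, 3], [-7, 4]]  ->  [[-111, 65], [-152, 89]]
... * rho(b) = [[-5, 3], [-7, 4]]  ->  [[100, -73], [137, -100]]
... * rho(a^-1) = [[-1, -1], [2, 1]]  ->  [[-246, -173], [-337, -237]]
... * rho(b) = [[-5, 3], [-7, 4]]  ->  [[2441, -1430], [3344, -1959]]
tr = 2441 + -1959 = 482

482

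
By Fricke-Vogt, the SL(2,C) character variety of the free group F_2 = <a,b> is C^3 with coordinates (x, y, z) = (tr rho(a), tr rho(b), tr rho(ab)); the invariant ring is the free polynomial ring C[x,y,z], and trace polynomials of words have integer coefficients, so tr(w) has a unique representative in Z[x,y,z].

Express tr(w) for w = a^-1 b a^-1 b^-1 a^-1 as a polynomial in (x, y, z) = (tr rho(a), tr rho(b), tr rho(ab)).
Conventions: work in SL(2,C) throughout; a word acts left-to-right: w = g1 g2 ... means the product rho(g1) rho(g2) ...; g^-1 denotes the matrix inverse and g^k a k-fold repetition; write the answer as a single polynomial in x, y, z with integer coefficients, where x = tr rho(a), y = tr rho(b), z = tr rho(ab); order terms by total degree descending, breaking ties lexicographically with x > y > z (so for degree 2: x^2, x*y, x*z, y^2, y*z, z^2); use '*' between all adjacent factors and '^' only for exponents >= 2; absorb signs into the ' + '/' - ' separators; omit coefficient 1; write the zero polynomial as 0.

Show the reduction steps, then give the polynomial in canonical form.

tr(a^-1) = tr(a) = x
tr(a b a) = tr(a) * tr(b a) - tr(b) = x*z - y
so tr(a b a b) = tr(a b) * tr(a b) - tr(1)   [split at repeated a] = z^2 - 2
tr(b^-1 a b a) = tr(a b a) * tr(b) - tr(a b a b) = x*y*z - y^2 - z^2 + 2
reduce: tr(b a^-1 b^-1 a) = tr(b^-1 a b) * tr(a) - tr(b^-1 a b a) = -x*y*z + x^2 + y^2 + z^2 - 2
reduce: tr(a^-1 b a^-1 b^-1) = tr(b a^-1 b^-1) * tr(a) - tr(b a^-1 b^-1 a) = x*y*z - y^2 - z^2 + 2
so tr(a^-1 b a^-1 b^-1 a^-1) = tr(a^-1 b a^-1 b^-1) * tr(a) - tr(a^-1 b a^-1 b^-1 a) = x^2*y*z - x*y^2 - x*z^2 + x

x^2*y*z - x*y^2 - x*z^2 + x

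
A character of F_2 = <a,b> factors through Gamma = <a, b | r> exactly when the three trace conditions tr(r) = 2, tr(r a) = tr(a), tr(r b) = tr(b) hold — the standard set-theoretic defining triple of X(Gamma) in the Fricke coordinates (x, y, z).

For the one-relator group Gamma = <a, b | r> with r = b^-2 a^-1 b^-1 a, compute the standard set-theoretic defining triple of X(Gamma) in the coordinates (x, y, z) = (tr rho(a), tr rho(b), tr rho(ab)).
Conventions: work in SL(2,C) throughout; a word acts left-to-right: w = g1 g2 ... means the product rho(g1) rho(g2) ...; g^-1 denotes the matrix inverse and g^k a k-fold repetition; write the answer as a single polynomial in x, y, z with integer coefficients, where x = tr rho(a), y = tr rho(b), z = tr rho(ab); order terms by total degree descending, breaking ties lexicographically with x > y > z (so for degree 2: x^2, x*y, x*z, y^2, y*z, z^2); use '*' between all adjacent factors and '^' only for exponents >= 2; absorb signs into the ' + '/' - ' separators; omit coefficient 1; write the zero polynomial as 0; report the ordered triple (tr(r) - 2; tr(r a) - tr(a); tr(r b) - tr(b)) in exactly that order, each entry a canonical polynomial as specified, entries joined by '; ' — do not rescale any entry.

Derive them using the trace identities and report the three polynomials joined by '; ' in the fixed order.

x*y^2*z - x^2*y - y*z^2 + y - 2; x^2*y^2*z - x^3*y - x*y*z^2 - y^2*z + 2*x*y - x + z; x*y*z - x^2 - z^2 - y + 2

and trace(a b^-1) = trace(a) * trace(b) - trace(a b) = x*y - z
and trace(b^-1 a b^-1) = trace(a b^-1) * trace(b) - trace(a) = x*y^2 - y*z - x
trace(b^-1 a b^-2) = trace(b^-1 a b^-1) * trace(b) - trace(b^-1 a) = x*y^3 - y^2*z - 2*x*y + z
and trace(a^2) = trace(a) * trace(a) - trace(1) = x^2 - 2
trace(a^2 b) = trace(a) * trace(b a) - trace(b) = x*z - y
trace(a b^-1 a) = trace(a^2) * trace(b) - trace(a^2 b) = x^2*y - x*z - y
and trace(a b a b) = trace(b a) * trace(b a) - trace(1)   [split at repeated b] = z^2 - 2
next, trace(a b^-1 a b) = trace(a b a) * trace(b) - trace(a b a b) = x*y*z - y^2 - z^2 + 2
trace(b^-1 a b^-1 a) = trace(a b^-1 a) * trace(b) - trace(a b^-1 a b) = x^2*y^2 - 2*x*y*z + z^2 - 2
and trace(b^-1 a b^-2 a) = trace(b^-1 a b^-1 a) * trace(b) - trace(b^-1 a b^-1 a b) = x^2*y^3 - 2*x*y^2*z - x^2*y + y*z^2 + x*z - y
trace(b^-2 a^-1 b^-1 a) = trace(b^-1 a b^-2) * trace(a) - trace(b^-1 a b^-2 a) = x*y^2*z - x^2*y - y*z^2 + y
next, trace(a b a^2) = trace(a) * trace(a b a) - trace(a b)  (reduce the a square) = x^2*z - x*y - z
and trace(b a b) = trace(b) * trace(a b) - trace(a)  (reduce the b square) = y*z - x
and trace(a b a^2 b) = trace(a) * trace(b a b a) - trace(b a b)  (reduce the a square) = x*z^2 - y*z - x
trace(b a^2 b^-1 a) = trace(a b a^2) * trace(b) - trace(a b a^2 b)  (eliminate b^-1) = x^2*y*z - x*y^2 - x*z^2 + x
trace(a^-1 b a^2 b^-1) = trace(b a^2 b^-1) * trace(a) - trace(b a^2 b^-1 a)  (eliminate a^-1) = -x^2*y*z + x^3 + x*y^2 + x*z^2 - 3*x
and trace(a^2 b^-2 a^-1 b) = trace(a^-1 b a^2 b^-1) * trace(b) - trace(a^-1 b a^2)  (eliminate b^-1) = -x^2*y^2*z + x^3*y + x*y^3 + x*y*z^2 - 3*x*y - z
next, trace(b^-2 a^-1 b^-1 a^2) = trace(a^2 b^-2 a^-1) * trace(b) - trace(a^2 b^-2 a^-1 b)  (eliminate b^-1) = x^2*y^2*z - x^3*y - x*y*z^2 - y^2*z + 2*x*y + z
next, trace(a^-1 b a b) = trace(b a b) * trace(a) - trace(b a b a)  (eliminate a^-1) = x*y*z - x^2 - z^2 + 2
trace(a b^-1 a^-1 b) = trace(a^-1 b a) * trace(b) - trace(a^-1 b a b)  (eliminate b^-1) = -x*y*z + x^2 + y^2 + z^2 - 2
trace(b^-1 a^-1 b^-1 a) = trace(a b^-1 a^-1) * trace(b) - trace(a b^-1 a^-1 b)  (eliminate b^-1) = x*y*z - x^2 - z^2 + 2
assemble the triple (trace(r) - 2; trace(r a) - x; trace(r b) - y)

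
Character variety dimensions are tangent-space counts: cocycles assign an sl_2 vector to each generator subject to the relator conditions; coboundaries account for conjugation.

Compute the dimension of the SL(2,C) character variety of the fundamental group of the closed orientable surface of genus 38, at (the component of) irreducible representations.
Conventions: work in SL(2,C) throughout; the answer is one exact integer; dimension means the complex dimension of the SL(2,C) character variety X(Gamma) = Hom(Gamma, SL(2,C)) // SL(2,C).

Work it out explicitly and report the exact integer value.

The genus-38 surface group: 2g = 76 generators, one relator prod [a_i, b_i].
Before the relator condition, cocycle space has dim 3*76 = 228.
H^2 = coker(d_2) is dual to H^0 = 0 at irreducible rho (Poincare duality), so d_2 is onto: dim Z^1 = 225.
dim B^1 = 3 (coboundaries, injective at irreducible rho).
Hence dim X = 225 - 3 = 222.

222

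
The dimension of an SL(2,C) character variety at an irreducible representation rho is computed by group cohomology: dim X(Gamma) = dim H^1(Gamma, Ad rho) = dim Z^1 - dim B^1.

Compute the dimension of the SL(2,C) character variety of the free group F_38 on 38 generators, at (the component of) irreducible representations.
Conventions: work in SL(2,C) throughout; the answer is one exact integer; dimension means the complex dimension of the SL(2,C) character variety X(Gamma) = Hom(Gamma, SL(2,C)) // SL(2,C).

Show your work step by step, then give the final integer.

111

Here Gamma is free of rank 38 — no relator constrains a cocycle.
A cocycle picks one sl_2 vector per generator freely, giving dim Z^1 = 3*38 = 114.
dim B^1 = 3: the coboundary map is injective because an irreducible image has centralizer 0 in sl_2.
dim X = dim H^1 = dim Z^1 - dim B^1 = 114 - 3 = 111.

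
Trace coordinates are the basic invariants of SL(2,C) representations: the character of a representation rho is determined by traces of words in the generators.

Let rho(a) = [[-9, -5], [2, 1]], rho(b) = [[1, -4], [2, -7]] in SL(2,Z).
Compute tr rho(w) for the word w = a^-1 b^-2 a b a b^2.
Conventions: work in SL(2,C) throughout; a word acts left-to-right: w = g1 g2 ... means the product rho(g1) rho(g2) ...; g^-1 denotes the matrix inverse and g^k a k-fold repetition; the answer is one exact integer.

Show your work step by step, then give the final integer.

-3530050

rho(a^-1) = [[1, 5], [-2, -9]]
... * rho(b^-1) = [[-7, 4], [-2, 1]]  ->  [[-17, 9], [32, -17]]
... * rho(b^-1) = [[-7, 4], [-2, 1]]  ->  [[101, -59], [-190, 111]]
... * rho(a) = [[-9, -5], [2, 1]]  ->  [[-1027, -564], [1932, 1061]]
... * rho(b) = [[1, -4], [2, -7]]  ->  [[-2155, 8056], [4054, -15155]]
... * rho(a) = [[-9, -5], [2, 1]]  ->  [[35507, 18831], [-66796, -35425]]
... * rho(b) = [[1, -4], [2, -7]]  ->  [[73169, -273845], [-137646, 515159]]
... * rho(b) = [[1, -4], [2, -7]]  ->  [[-474521, 1624239], [892672, -3055529]]
tr = -474521 + -3055529 = -3530050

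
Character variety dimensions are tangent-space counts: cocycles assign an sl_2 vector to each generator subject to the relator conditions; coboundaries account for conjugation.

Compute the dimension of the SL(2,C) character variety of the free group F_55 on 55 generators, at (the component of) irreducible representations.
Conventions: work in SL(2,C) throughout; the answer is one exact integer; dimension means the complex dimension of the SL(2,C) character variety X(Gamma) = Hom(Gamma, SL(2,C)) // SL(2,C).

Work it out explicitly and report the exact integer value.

Here Gamma is free of rank 55 — no relator constrains a cocycle.
Z^1(Gamma, Ad rho) = (sl_2)^55: a cocycle is a free choice of one sl_2 vector per generator, so dim Z^1 = 3*55 = 165.
Irreducibility makes the coboundary map sl_2 -> Z^1 injective (trivial centralizer), so dim B^1 = 3.
dim H^1 = 165 - 3 = 162, which is dim X.

162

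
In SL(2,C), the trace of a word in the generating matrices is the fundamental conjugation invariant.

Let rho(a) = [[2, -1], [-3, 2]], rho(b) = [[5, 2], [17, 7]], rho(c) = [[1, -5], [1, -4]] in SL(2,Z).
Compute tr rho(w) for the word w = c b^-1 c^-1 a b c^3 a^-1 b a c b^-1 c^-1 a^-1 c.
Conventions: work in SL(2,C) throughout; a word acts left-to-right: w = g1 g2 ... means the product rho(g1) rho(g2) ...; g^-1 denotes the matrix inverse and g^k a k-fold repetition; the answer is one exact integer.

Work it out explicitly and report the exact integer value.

44500947063

rho(c) = [[1, -5], [1, -4]]
... * rho(b^-1) = [[7, -2], [-17, 5]]  ->  [[92, -27], [75, -22]]
... * rho(c^-1) = [[-4, 5], [-1, 1]]  ->  [[-341, 433], [-278, 353]]
... * rho(a) = [[2, -1], [-3, 2]]  ->  [[-1981, 1207], [-1615, 984]]
... * rho(b) = [[5, 2], [17, 7]]  ->  [[10614, 4487], [8653, 3658]]
... * rho(c) = [[1, -5], [1, -4]]  ->  [[15101, -71018], [12311, -57897]]
... * rho(c) = [[1, -5], [1, -4]]  ->  [[-55917, 208567], [-45586, 170033]]
... * rho(c) = [[1, -5], [1, -4]]  ->  [[152650, -554683], [124447, -452202]]
... * rho(a^-1) = [[2, 1], [3, 2]]  ->  [[-1358749, -956716], [-1107712, -779957]]
... * rho(b) = [[5, 2], [17, 7]]  ->  [[-23057917, -9414510], [-18797829, -7675123]]
... * rho(a) = [[2, -1], [-3, 2]]  ->  [[-17872304, 4228897], [-14570289, 3447583]]
... * rho(c) = [[1, -5], [1, -4]]  ->  [[-13643407, 72445932], [-11122706, 59061113]]
... * rho(b^-1) = [[7, -2], [-17, 5]]  ->  [[-1327084693, 389516474], [-1081897863, 317550977]]
... * rho(c^-1) = [[-4, 5], [-1, 1]]  ->  [[4918822298, -6245906991], [4010040475, -5091938338]]
... * rho(a^-1) = [[2, 1], [3, 2]]  ->  [[-8900076377, -7572991684], [-7255734064, -6173836201]]
... * rho(c) = [[1, -5], [1, -4]]  ->  [[-16473068061, 74792348621], [-13429570265, 60974015124]]
tr = -16473068061 + 60974015124 = 44500947063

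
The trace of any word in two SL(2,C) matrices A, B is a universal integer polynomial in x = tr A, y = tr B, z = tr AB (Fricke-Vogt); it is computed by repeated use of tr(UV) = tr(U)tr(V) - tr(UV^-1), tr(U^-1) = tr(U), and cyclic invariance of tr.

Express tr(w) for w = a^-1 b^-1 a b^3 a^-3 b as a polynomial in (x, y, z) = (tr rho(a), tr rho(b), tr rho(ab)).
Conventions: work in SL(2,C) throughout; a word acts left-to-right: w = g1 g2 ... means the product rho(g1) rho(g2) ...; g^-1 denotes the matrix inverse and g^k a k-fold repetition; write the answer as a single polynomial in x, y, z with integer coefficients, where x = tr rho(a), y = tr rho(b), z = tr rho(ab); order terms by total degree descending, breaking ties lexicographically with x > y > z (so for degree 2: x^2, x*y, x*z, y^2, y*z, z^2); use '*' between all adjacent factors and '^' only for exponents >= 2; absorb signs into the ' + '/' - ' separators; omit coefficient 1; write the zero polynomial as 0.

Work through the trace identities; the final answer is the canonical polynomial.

-x^4*y^4*z + x^5*y^3 + x^3*y^5 + 2*x^3*y^3*z^2 + x^2*y^4*z - x^2*y^2*z^3 - x^5*y - 6*x^3*y^3 - 2*x^3*y*z^2 - 2*x*y^5 - 3*x*y^3*z^2 + x^4*z + 2*x^2*y^2*z + x^2*z^3 + y^4*z + y^2*z^3 + 5*x^3*y + 9*x*y^3 + 4*x*y*z^2 - 4*x^2*z - 4*y^2*z - z^3 - 7*x*y + 3*z

trace(b^2) = trace(b) trace(b) - trace(1) = y^2 - 2
trace(b^3) = trace(b) trace(b^2) - trace(b) = y^3 - 3*y
trace(b^4) = trace(b) trace(b^3) - trace(b^2) = y^4 - 4*y^2 + 2
trace(a b^2) = trace(b) trace(a b) - trace(a) = y*z - x
trace(b a b^2) = trace(b) trace(a b^2) - trace(a b) = y^2*z - x*y - z
trace(b^4 a) = trace(b) trace(b a b^2) - trace(b a b) = y^3*z - x*y^2 - 2*y*z + x
trace(a^-1 b^4) = trace(b^4) trace(a) - trace(b^4 a) = x*y^4 - y^3*z - 3*x*y^2 + 2*y*z + x
trace(a^-1 b^4 a^-1) = trace(a^-1 b^4) trace(a) - trace(a^-1 b^4 a) = x^2*y^4 - x*y^3*z - 3*x^2*y^2 - y^4 + 2*x*y*z + x^2 + 4*y^2 - 2
trace(b^3 a^-3 b) = trace(a^-1 b^4 a^-1) trace(a) - trace(a^-1 b^4) = x^3*y^4 - x^2*y^3*z - 3*x^3*y^2 - 2*x*y^4 + 2*x^2*y*z + y^3*z + x^3 + 7*x*y^2 - 2*y*z - 3*x
trace(b a b^4) = trace(b) trace(b a b^3) - trace(b a b^2) = y^4*z - x*y^3 - 3*y^2*z + 2*x*y + z
trace(a b a b) = trace(a b) trace(a b) - trace(1) = z^2 - 2
trace(a b a) = trace(a) trace(b a) - trace(b) = x*z - y
trace(b a b a b) = trace(b) trace(a b a b) - trace(a b a) = y*z^2 - x*z - y
trace(b a b a b^2) = trace(b) trace(b a b a b) - trace(b a b a) = y^2*z^2 - x*y*z - y^2 - z^2 + 2
trace(b a b^4 a) = trace(b) trace(b a b a b^2) - trace(b a b a b) = y^3*z^2 - x*y^2*z - y^3 - 2*y*z^2 + x*z + 3*y
trace(b a^-1 b a b^3) = trace(b a b^4) trace(a) - trace(b a b^4 a) = x*y^4*z - x^2*y^3 - y^3*z^2 - 2*x*y^2*z + 2*x^2*y + y^3 + 2*y*z^2 - 3*y
trace(b a^2 b) = trace(a) trace(b^2 a) - trace(b^2) = x*y*z - x^2 - y^2 + 2
trace(a b^3 a) = trace(b) trace(b a^2 b) - trace(b a^2) = x*y^2*z - x^2*y - y^3 - x*z + 3*y
trace(b a b^3 a b) = trace(b) trace(a b^3 a b) - trace(a b^3 a) = y^3*z^2 - 2*x*y^2*z + x^2*y - y*z^2 + x*z - y
trace(a b a b a b) = trace(b a) trace(b a b a) - trace(b^-1 a^-1) = z^3 - 3*z
trace(a b a b a) = trace(a) trace(b a b a) - trace(b a b) = x*z^2 - y*z - x
trace(a b a b a b^2) = trace(b) trace(a b a b a b) - trace(a b a b a) = y*z^3 - x*z^2 - 2*y*z + x
trace(b a b^3 a b a) = trace(b) trace(a b a b a b^2) - trace(a b a b a b) = y^2*z^3 - x*y*z^2 - 2*y^2*z - z^3 + x*y + 3*z
trace(b a^-1 b a b^3 a) = trace(b a b^3 a b) trace(a) - trace(b a b^3 a b a) = x*y^3*z^2 - 2*x^2*y^2*z - y^2*z^3 + x^3*y + x^2*z + 2*y^2*z + z^3 - 2*x*y - 3*z
trace(b a^-1 b a b^3 a^-1) = trace(b a^-1 b a b^3) trace(a) - trace(b a^-1 b a b^3 a) = x^2*y^4*z - x^3*y^3 - 2*x*y^3*z^2 + y^2*z^3 + x^3*y + x*y^3 + 2*x*y*z^2 - x^2*z - 2*y^2*z - z^3 - x*y + 3*z
trace(a^-1 b a^-1 b a b^3 a^-1) = trace(b a^-1 b a b^3 a^-1) trace(a) - trace(b a^-1 b a b^3) = x^3*y^4*z - x^4*y^3 - 2*x^2*y^3*z^2 - x*y^4*z + x*y^2*z^3 + x^4*y + 2*x^2*y^3 + 2*x^2*y*z^2 + y^3*z^2 - x^3*z - x*z^3 - 3*x^2*y - y^3 - 2*y*z^2 + 3*x*z + 3*y
trace(a b^3 a^-3 b a^-1 b) = trace(a^-1 b a^-1 b a b^3 a^-1) trace(a) - trace(a^-1 b a^-1 b a b^3) = x^4*y^4*z - x^5*y^3 - 2*x^3*y^3*z^2 - 2*x^2*y^4*z + x^2*y^2*z^3 + x^5*y + 3*x^3*y^3 + 2*x^3*y*z^2 + 3*x*y^3*z^2 - x^4*z - x^2*z^3 - y^2*z^3 - 4*x^3*y - 2*x*y^3 - 4*x*y*z^2 + 4*x^2*z + 2*y^2*z + z^3 + 4*x*y - 3*z
trace(a^-1 b^-1 a b^3 a^-3 b) = trace(a b^3 a^-3 b a^-1) trace(b) - trace(a b^3 a^-3 b a^-1 b) = -x^4*y^4*z + x^5*y^3 + x^3*y^5 + 2*x^3*y^3*z^2 + x^2*y^4*z - x^2*y^2*z^3 - x^5*y - 6*x^3*y^3 - 2*x^3*y*z^2 - 2*x*y^5 - 3*x*y^3*z^2 + x^4*z + 2*x^2*y^2*z + x^2*z^3 + y^4*z + y^2*z^3 + 5*x^3*y + 9*x*y^3 + 4*x*y*z^2 - 4*x^2*z - 4*y^2*z - z^3 - 7*x*y + 3*z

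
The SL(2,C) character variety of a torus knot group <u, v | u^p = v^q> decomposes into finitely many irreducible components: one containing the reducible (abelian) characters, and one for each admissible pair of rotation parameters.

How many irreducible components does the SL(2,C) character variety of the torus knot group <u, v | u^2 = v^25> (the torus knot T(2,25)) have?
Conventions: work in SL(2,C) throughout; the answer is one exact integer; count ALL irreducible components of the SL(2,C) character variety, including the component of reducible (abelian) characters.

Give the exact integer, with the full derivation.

13

For T(2,25): irreducibility forces the central element u^2 = v^25 to one of +I, -I.
This locks tr(u) to 2*cos(pi*alpha/2), alpha in 1..1, and tr(v) to 2*cos(pi*beta/25), beta in 1..24, on each component of irreducible characters.
Consistency of u^2 = (-1)^alpha I with v^25 = (-1)^beta I forces alpha = beta (mod 2).
Counting: 1 odd alphas x 12 odd betas + 0 even alphas x 12 even betas = 12 + 0 = 12.
Total: 12 irreducible-character components + 1 reducible (abelian) component = 13.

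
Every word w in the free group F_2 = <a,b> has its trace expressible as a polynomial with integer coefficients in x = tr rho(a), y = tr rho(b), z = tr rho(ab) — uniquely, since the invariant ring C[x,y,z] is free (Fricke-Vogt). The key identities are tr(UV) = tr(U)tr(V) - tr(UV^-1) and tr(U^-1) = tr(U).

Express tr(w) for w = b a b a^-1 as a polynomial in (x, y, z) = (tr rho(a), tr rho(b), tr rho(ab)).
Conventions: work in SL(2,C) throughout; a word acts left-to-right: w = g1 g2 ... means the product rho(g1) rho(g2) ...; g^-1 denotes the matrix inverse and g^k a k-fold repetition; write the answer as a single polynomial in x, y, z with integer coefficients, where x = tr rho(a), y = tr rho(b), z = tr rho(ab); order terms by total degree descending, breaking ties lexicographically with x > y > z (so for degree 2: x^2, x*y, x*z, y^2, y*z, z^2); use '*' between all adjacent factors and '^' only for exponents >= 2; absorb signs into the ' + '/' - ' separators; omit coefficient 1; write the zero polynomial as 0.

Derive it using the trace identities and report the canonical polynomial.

x*y*z - x^2 - z^2 + 2

trace(b a b) = trace(b)*trace(a b) - trace(a) = y*z - x
so trace(b a b a) = trace(a b)*trace(a b) - trace(1) = z^2 - 2
reduce: trace(b a b a^-1) = trace(b a b)*trace(a) - trace(b a b a) = x*y*z - x^2 - z^2 + 2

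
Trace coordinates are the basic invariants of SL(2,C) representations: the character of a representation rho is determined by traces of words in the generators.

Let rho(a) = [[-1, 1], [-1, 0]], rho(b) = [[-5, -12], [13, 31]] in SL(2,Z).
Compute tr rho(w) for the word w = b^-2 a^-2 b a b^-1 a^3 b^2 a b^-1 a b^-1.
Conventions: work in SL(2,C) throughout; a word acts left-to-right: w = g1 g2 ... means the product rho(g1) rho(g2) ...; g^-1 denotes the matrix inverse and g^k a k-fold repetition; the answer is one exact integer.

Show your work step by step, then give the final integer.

rho(b^-1) = [[31, 12], [-13, -5]]
... * rho(b^-1) = [[31, 12], [-13, -5]]  ->  [[805, 312], [-338, -131]]
... * rho(a^-1) = [[0, -1], [1, -1]]  ->  [[312, -1117], [-131, 469]]
... * rho(a^-1) = [[0, -1], [1, -1]]  ->  [[-1117, 805], [469, -338]]
... * rho(b) = [[-5, -12], [13, 31]]  ->  [[16050, 38359], [-6739, -16106]]
... * rho(a) = [[-1, 1], [-1, 0]]  ->  [[-54409, 16050], [22845, -6739]]
... * rho(b^-1) = [[31, 12], [-13, -5]]  ->  [[-1895329, -733158], [795802, 307835]]
... * rho(a) = [[-1, 1], [-1, 0]]  ->  [[2628487, -1895329], [-1103637, 795802]]
... * rho(a) = [[-1, 1], [-1, 0]]  ->  [[-733158, 2628487], [307835, -1103637]]
... * rho(a) = [[-1, 1], [-1, 0]]  ->  [[-1895329, -733158], [795802, 307835]]
... * rho(b) = [[-5, -12], [13, 31]]  ->  [[-54409, 16050], [22845, -6739]]
... * rho(b) = [[-5, -12], [13, 31]]  ->  [[480695, 1150458], [-201832, -483049]]
... * rho(a) = [[-1, 1], [-1, 0]]  ->  [[-1631153, 480695], [684881, -201832]]
... * rho(b^-1) = [[31, 12], [-13, -5]]  ->  [[-56814778, -21977311], [23855127, 9227732]]
... * rho(a) = [[-1, 1], [-1, 0]]  ->  [[78792089, -56814778], [-33082859, 23855127]]
... * rho(b^-1) = [[31, 12], [-13, -5]]  ->  [[3181146873, 1229578958], [-1335685280, -516269943]]
tr = 3181146873 + -516269943 = 2664876930

2664876930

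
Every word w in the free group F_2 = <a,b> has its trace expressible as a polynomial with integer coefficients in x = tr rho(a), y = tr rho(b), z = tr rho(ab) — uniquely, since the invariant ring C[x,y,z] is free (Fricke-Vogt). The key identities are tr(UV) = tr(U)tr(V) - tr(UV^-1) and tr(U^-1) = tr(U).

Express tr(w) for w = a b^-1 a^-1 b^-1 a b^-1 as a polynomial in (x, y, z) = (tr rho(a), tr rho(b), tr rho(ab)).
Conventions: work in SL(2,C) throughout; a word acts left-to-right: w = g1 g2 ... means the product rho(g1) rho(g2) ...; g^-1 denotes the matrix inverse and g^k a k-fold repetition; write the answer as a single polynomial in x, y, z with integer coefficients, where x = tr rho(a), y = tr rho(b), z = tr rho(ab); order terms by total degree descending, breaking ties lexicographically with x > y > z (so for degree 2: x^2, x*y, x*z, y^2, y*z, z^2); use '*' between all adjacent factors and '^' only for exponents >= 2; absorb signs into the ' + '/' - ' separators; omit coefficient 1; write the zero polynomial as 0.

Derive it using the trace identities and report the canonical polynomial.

x^2*y^2*z - x^3*y - 2*x*y*z^2 + x^2*z + z^3 + 2*x*y - 3*z

apply: trace(b^-1 a) = trace(a) * trace(b) - trace(a b) = x*y - z
use: trace(b^-1 a b^-1) = trace(b^-1 a) * trace(b) - trace(b^-1 a b) = x*y^2 - y*z - x
apply: trace(a^2) = trace(a) * trace(a) - trace(1) = x^2 - 2
apply: trace(a^2 b) = trace(a) * trace(b a) - trace(b) = x*z - y
trace(a b^-1 a) = trace(a^2) * trace(b) - trace(a^2 b) = x^2*y - x*z - y
apply: trace(a b a^2) = trace(a) * trace(b a^2) - trace(b a) = x^2*z - x*y - z
trace(b a b a) = trace(a b) * trace(a b) - trace(1)   [split at repeated a] = z^2 - 2
use: trace(b a b) = trace(b) * trace(a b) - trace(a) = y*z - x
trace(a b a^2 b) = trace(a) * trace(b a b a) - trace(b a b) = x*z^2 - y*z - x
trace(a b^-1 a b a) = trace(a b a^2) * trace(b) - trace(a b a^2 b) = x^2*y*z - x*y^2 - x*z^2 + x
trace(a b a b a b) = trace(a b) * trace(a b a b) - trace(a^-1 b^-1)   [split at repeated a] = z^3 - 3*z
trace(a b^-1 a b a b) = trace(a b a b a) * trace(b) - trace(a b a b a b) = x*y*z^2 - y^2*z - z^3 - x*y + 3*z
trace(b^-1 a b^-1 a b a) = trace(a b^-1 a b a) * trace(b) - trace(a b^-1 a b a b) = x^2*y^2*z - x*y^3 - 2*x*y*z^2 + y^2*z + z^3 + 2*x*y - 3*z
apply: trace(a^-1 b^-1 a b^-1 a b) = trace(b^-1 a b^-1 a b) * trace(a) - trace(b^-1 a b^-1 a b a) = -x^2*y^2*z + x^3*y + x*y^3 + 2*x*y*z^2 - x^2*z - y^2*z - z^3 - 3*x*y + 3*z
trace(a b^-1 a^-1 b^-1 a b^-1) = trace(a^-1 b^-1 a b^-1 a) * trace(b) - trace(a^-1 b^-1 a b^-1 a b) = x^2*y^2*z - x^3*y - 2*x*y*z^2 + x^2*z + z^3 + 2*x*y - 3*z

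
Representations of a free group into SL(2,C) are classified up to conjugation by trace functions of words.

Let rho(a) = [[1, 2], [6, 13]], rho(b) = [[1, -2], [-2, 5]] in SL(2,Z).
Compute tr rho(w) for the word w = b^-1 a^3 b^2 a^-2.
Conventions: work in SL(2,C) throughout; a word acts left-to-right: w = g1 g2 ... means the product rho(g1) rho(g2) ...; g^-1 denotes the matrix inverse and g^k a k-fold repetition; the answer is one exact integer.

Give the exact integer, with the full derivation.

rho(b^-1) = [[5, 2], [2, 1]]
... * rho(a) = [[1, 2], [6, 13]]  ->  [[17, 36], [8, 17]]
... * rho(a) = [[1, 2], [6, 13]]  ->  [[233, 502], [110, 237]]
... * rho(a) = [[1, 2], [6, 13]]  ->  [[3245, 6992], [1532, 3301]]
... * rho(b) = [[1, -2], [-2, 5]]  ->  [[-10739, 28470], [-5070, 13441]]
... * rho(b) = [[1, -2], [-2, 5]]  ->  [[-67679, 163828], [-31952, 77345]]
... * rho(a^-1) = [[13, -2], [-6, 1]]  ->  [[-1862795, 299186], [-879446, 141249]]
... * rho(a^-1) = [[13, -2], [-6, 1]]  ->  [[-26011451, 4024776], [-12280292, 1900141]]
tr = -26011451 + 1900141 = -24111310

-24111310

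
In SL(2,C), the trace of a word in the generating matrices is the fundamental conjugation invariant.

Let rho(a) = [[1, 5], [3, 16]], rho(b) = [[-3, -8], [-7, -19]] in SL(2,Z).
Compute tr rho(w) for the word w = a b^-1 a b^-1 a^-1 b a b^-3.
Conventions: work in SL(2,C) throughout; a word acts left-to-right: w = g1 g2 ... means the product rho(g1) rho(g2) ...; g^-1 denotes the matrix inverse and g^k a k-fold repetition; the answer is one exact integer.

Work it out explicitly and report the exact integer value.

rho(a) = [[1, 5], [3, 16]]
... * rho(b^-1) = [[-19, 8], [7, -3]]  ->  [[16, -7], [55, -24]]
... * rho(a) = [[1, 5], [3, 16]]  ->  [[-5, -32], [-17, -109]]
... * rho(b^-1) = [[-19, 8], [7, -3]]  ->  [[-129, 56], [-440, 191]]
... * rho(a^-1) = [[16, -5], [-3, 1]]  ->  [[-2232, 701], [-7613, 2391]]
... * rho(b) = [[-3, -8], [-7, -19]]  ->  [[1789, 4537], [6102, 15475]]
... * rho(a) = [[1, 5], [3, 16]]  ->  [[15400, 81537], [52527, 278110]]
... * rho(b^-1) = [[-19, 8], [7, -3]]  ->  [[278159, -121411], [948757, -414114]]
... * rho(b^-1) = [[-19, 8], [7, -3]]  ->  [[-6134898, 2589505], [-20925181, 8832398]]
... * rho(b^-1) = [[-19, 8], [7, -3]]  ->  [[134689597, -56847699], [459405225, -193898642]]
tr = 134689597 + -193898642 = -59209045

-59209045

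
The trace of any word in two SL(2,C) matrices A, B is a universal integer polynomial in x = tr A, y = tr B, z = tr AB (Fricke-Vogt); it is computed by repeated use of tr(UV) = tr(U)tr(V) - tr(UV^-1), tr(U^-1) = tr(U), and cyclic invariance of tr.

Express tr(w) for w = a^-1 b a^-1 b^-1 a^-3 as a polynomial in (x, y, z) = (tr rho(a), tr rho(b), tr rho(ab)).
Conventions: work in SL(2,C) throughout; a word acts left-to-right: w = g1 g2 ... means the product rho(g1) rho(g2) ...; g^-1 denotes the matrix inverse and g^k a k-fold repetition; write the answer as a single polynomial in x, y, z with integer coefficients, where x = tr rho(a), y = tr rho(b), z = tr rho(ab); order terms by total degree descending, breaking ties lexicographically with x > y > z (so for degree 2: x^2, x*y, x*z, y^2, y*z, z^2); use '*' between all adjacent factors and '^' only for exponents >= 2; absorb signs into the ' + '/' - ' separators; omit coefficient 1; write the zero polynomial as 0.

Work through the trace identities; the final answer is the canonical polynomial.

x^4*y*z - x^3*y^2 - x^3*z^2 - 2*x^2*y*z + x^3 + 2*x*y^2 + 2*x*z^2 - 3*x

trace(a^-1) = trace(a) = x
trace(a^-2) = trace(a^-1) * trace(a) - trace(1)  (eliminate a^-1) = x^2 - 2
trace(a^-3) = trace(a^-2) * trace(a) - trace(a^-1)  (eliminate a^-1) = x^3 - 3*x
so trace(a^-1 b) = trace(b) * trace(a) - trace(b a)  (eliminate a^-1) = x*y - z
trace(b a b) = trace(b) * trace(a b) - trace(a)  (reduce the b square) = y*z - x
reduce: trace(b a b a) = trace(a b) * trace(a b) - trace(1)  (split on a) = z^2 - 2
trace(b a b a^-1) = trace(b a b) * trace(a) - trace(b a b a)  (eliminate a^-1) = x*y*z - x^2 - z^2 + 2
trace(a^-2 b a b) = trace(b a b a^-1) * trace(a) - trace(b a b)  (eliminate a^-1) = x^2*y*z - x^3 - x*z^2 - y*z + 3*x
trace(a^-1 b a b^-1 a^-1) = trace(a^-2 b a) * trace(b) - trace(a^-2 b a b)  (eliminate b^-1) = -x^2*y*z + x^3 + x*y^2 + x*z^2 - 3*x
trace(a b a) = trace(a) * trace(b a) - trace(b)  (reduce the a square) = x*z - y
so trace(b a b^-1 a) = trace(a b a) * trace(b) - trace(a b a b)  (eliminate b^-1) = x*y*z - y^2 - z^2 + 2
trace(a^-1 b a b^-1) = trace(b a b^-1) * trace(a) - trace(b a b^-1 a)  (eliminate a^-1) = -x*y*z + x^2 + y^2 + z^2 - 2
trace(b^-1 a^-3 b a) = trace(a^-1 b a b^-1 a^-1) * trace(a) - trace(a^-1 b a b^-1)  (eliminate a^-1) = -x^3*y*z + x^4 + x^2*y^2 + x^2*z^2 + x*y*z - 4*x^2 - y^2 - z^2 + 2
reduce: trace(b a^-1 b^-1 a^-3) = trace(b^-1 a^-3 b) * trace(a) - trace(b^-1 a^-3 b a)  (eliminate a^-1) = x^3*y*z - x^2*y^2 - x^2*z^2 - x*y*z + x^2 + y^2 + z^2 - 2
trace(b a^-1 b^-1 a^-2) = trace(b a^-1 b^-1 a^-1) * trace(a) - trace(b a^-1 b^-1)  (eliminate a^-1) = x^2*y*z - x*y^2 - x*z^2 + x
trace(a^-1 b a^-1 b^-1 a^-3) = trace(b a^-1 b^-1 a^-3) * trace(a) - trace(b a^-1 b^-1 a^-2)  (eliminate a^-1) = x^4*y*z - x^3*y^2 - x^3*z^2 - 2*x^2*y*z + x^3 + 2*x*y^2 + 2*x*z^2 - 3*x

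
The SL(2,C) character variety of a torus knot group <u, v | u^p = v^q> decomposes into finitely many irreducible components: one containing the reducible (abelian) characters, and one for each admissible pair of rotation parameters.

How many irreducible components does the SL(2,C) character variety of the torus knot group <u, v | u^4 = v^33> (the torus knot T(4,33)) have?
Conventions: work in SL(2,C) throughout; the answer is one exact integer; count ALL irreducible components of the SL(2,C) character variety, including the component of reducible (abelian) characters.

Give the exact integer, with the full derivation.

49

In the torus knot group T(4,33), u^4 = v^33 is central, so an irreducible representation sends it to +I or -I (Schur).
So on each irreducible component the traces are pinned: tr(u) = 2*cos(pi*alpha/4) with 1 <= alpha <= 3, tr(v) = 2*cos(pi*beta/33) with 1 <= beta <= 32.
u^4 = (-1)^alpha I and v^33 = (-1)^beta I must agree, so alpha and beta have equal parity.
Enumerate parity-matched pairs: 2*16 odd-odd plus 1*16 even-even gives 48.
Total: 48 irreducible-character components + 1 reducible (abelian) component = 49.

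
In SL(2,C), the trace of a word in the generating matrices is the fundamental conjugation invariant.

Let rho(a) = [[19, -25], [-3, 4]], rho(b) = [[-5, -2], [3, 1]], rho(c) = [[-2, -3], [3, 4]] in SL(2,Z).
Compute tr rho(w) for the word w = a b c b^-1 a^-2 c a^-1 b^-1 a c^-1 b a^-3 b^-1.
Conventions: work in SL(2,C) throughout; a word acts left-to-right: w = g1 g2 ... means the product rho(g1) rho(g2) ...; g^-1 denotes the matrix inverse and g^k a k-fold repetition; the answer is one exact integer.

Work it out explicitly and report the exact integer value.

rho(a) = [[19, -25], [-3, 4]]
... * rho(b) = [[-5, -2], [3, 1]]  ->  [[-170, -63], [27, 10]]
... * rho(c) = [[-2, -3], [3, 4]]  ->  [[151, 258], [-24, -41]]
... * rho(b^-1) = [[1, 2], [-3, -5]]  ->  [[-623, -988], [99, 157]]
... * rho(a^-1) = [[4, 25], [3, 19]]  ->  [[-5456, -34347], [867, 5458]]
... * rho(a^-1) = [[4, 25], [3, 19]]  ->  [[-124865, -788993], [19842, 125377]]
... * rho(c) = [[-2, -3], [3, 4]]  ->  [[-2117249, -2781377], [336447, 441982]]
... * rho(a^-1) = [[4, 25], [3, 19]]  ->  [[-16813127, -105777388], [2671734, 16808833]]
... * rho(b^-1) = [[1, 2], [-3, -5]]  ->  [[300519037, 495260686], [-47754765, -78700697]]
... * rho(a) = [[19, -25], [-3, 4]]  ->  [[4224079645, -5531933181], [-671238444, 879066337]]
... * rho(c^-1) = [[4, 3], [-3, -2]]  ->  [[33492118123, 23736105297], [-5322152787, -3771848006]]
... * rho(b) = [[-5, -2], [3, 1]]  ->  [[-96252274724, -43248130949], [15295219917, 6872457568]]
... * rho(a^-1) = [[4, 25], [3, 19]]  ->  [[-514753491743, -3228021356131], [81798252372, 512957191717]]
... * rho(a^-1) = [[4, 25], [3, 19]]  ->  [[-11743078035365, -74201243060064], [1866064584639, 11791142951923]]
... * rho(a^-1) = [[4, 25], [3, 19]]  ->  [[-269576041321652, -1703400569025341], [42837687194325, 270683330702512]]
... * rho(b^-1) = [[1, 2], [-3, -5]]  ->  [[4840625665754371, 7977850762483401], [-769212304913211, -1267741279123910]]
tr = 4840625665754371 + -1267741279123910 = 3572884386630461

3572884386630461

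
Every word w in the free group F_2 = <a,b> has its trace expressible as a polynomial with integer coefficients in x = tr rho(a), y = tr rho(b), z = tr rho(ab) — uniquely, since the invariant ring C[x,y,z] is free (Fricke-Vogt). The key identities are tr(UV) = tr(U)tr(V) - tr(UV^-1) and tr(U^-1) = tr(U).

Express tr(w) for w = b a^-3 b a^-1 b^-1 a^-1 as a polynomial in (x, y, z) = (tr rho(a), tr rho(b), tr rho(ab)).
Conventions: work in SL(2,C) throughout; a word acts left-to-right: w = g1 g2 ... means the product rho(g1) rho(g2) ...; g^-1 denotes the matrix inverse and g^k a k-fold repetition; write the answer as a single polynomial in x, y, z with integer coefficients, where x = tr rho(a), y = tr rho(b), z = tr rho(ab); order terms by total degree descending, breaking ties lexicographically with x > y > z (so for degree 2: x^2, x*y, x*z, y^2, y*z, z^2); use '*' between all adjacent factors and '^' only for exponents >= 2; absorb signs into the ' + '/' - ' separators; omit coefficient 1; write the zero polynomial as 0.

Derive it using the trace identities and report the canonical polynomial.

x^4*y^2*z - x^3*y^3 - 2*x^3*y*z^2 - x^2*y^2*z + x^2*z^3 + 2*x^3*y + 2*x*y^3 + 3*x*y*z^2 - 2*x^2*z - y^2*z - z^3 - 5*x*y + 3*z

trace(b^2) = trace(b) trace(b) - trace(1) = y^2 - 2
trace(b^2 a) = trace(b) trace(a b) - trace(a) = y*z - x
trace(b a^-1 b) = trace(b^2) trace(a) - trace(b^2 a) = x*y^2 - y*z - x
trace(b a b a) = trace(a b) trace(a b) - trace(1)   [split at repeated a] = z^2 - 2
trace(b a^-1 b a) = trace(b a b) trace(a) - trace(b a b a) = x*y*z - x^2 - z^2 + 2
trace(b a^-1 b a^-1) = trace(b a^-1 b) trace(a) - trace(b a^-1 b a) = x^2*y^2 - 2*x*y*z + z^2 - 2
trace(b a^-2 b a^-1) = trace(b a^-1 b a^-1) trace(a) - trace(b a^-1 b) = x^3*y^2 - 2*x^2*y*z - x*y^2 + x*z^2 + y*z - x
trace(b a^-2 b) = trace(b^2 a^-1) trace(a) - trace(b^2) = x^2*y^2 - x*y*z - x^2 - y^2 + 2
trace(a^-1 b a^-2 b a^-1) = trace(b a^-2 b a^-1) trace(a) - trace(b a^-2 b) = x^4*y^2 - 2*x^3*y*z - 2*x^2*y^2 + x^2*z^2 + 2*x*y*z + y^2 - 2
trace(b^3) = trace(b) trace(b^2) - trace(b) = y^3 - 3*y
trace(b^3 a) = trace(b) trace(a b^2) - trace(a b) = y^2*z - x*y - z
trace(b^2 a^-1 b) = trace(b^3) trace(a) - trace(b^3 a) = x*y^3 - y^2*z - 2*x*y + z
trace(a b a) = trace(a) trace(b a) - trace(b) = x*z - y
trace(b a b^2 a) = trace(b) trace(a b a b) - trace(a b a) = y*z^2 - x*z - y
trace(b^2 a^-1 b a) = trace(b a b^2) trace(a) - trace(b a b^2 a) = x*y^2*z - x^2*y - y*z^2 + y
trace(b a^-1 b a^-1 b) = trace(b^2 a^-1 b) trace(a) - trace(b^2 a^-1 b a) = x^2*y^3 - 2*x*y^2*z - x^2*y + y*z^2 + x*z - y
trace(b a b a^-1 b) = trace(b^2 a b) trace(a) - trace(b^2 a b a) = x*y^2*z - x^2*y - y*z^2 + y
trace(b a b a b a) = trace(b a b a) trace(b a) - trace(a b)   [split at repeated b] = z^3 - 3*z
trace(b a b a^-1 b a) = trace(b a b a b) trace(a) - trace(b a b a b a) = x*y*z^2 - x^2*z - z^3 - x*y + 3*z
trace(b a^-1 b a^-1 b a) = trace(b a b a^-1 b) trace(a) - trace(b a b a^-1 b a) = x^2*y^2*z - x^3*y - 2*x*y*z^2 + x^2*z + z^3 + 2*x*y - 3*z
trace(a^-1 b a^-1 b a^-1 b) = trace(b a^-1 b a^-1 b) trace(a) - trace(b a^-1 b a^-1 b a) = x^3*y^3 - 3*x^2*y^2*z + 3*x*y*z^2 - z^3 - 3*x*y + 3*z
trace(a^-1 b a^-2 b a^-1 b) = trace(a^-1 b a^-1 b a^-1 b) trace(a) - trace(a^-1 b a^-1 b a^-1 b a) = x^4*y^3 - 3*x^3*y^2*z - x^2*y^3 + 3*x^2*y*z^2 + 2*x*y^2*z - x*z^3 - 2*x^2*y - y*z^2 + 2*x*z + y
trace(a^-1 b a^-1 b^-1 a^-1 b a^-1) = trace(a^-1 b a^-2 b a^-1) trace(b) - trace(a^-1 b a^-2 b a^-1 b) = x^3*y^2*z - x^2*y^3 - 2*x^2*y*z^2 + x*z^3 + 2*x^2*y + y^3 + y*z^2 - 2*x*z - 3*y
trace(a^-1 b) = trace(b) trace(a) - trace(b a) = x*y - z
trace(b^-1 a^-1 b^2 a) = trace(a^-1 b^2 a) trace(b) - trace(a^-1 b^2 a b) = -x*y^2*z + x^2*y + y^3 + y*z^2 - 3*y
trace(b a^-1 b^-1 a^-1 b) = trace(b^-1 a^-1 b^2) trace(a) - trace(b^-1 a^-1 b^2 a) = x*y^2*z - y^3 - y*z^2 - x*z + 3*y
trace(a b a b a) = trace(a) trace(b a b a) - trace(b a b) = x*z^2 - y*z - x
trace(b^-1 a b a b a) = trace(a b a b a) trace(b) - trace(a b a b a b) = x*y*z^2 - y^2*z - z^3 - x*y + 3*z
trace(b a b a^-1 b^-1 a) = trace(b^-1 a b a b) trace(a) - trace(b^-1 a b a b a) = -x*y*z^2 + x^2*z + y^2*z + z^3 - 3*z
trace(b a^-1 b^-1 a^-1 b a) = trace(b a b a^-1 b^-1) trace(a) - trace(b a b a^-1 b^-1 a) = x*y*z^2 - x^2*z - y^2*z - z^3 + x*y + 3*z
trace(a^-1 b a^-1 b^-1 a^-1 b) = trace(b a^-1 b^-1 a^-1 b) trace(a) - trace(b a^-1 b^-1 a^-1 b a) = x^2*y^2*z - x*y^3 - 2*x*y*z^2 + y^2*z + z^3 + 2*x*y - 3*z
trace(b a^-3 b a^-1 b^-1 a^-1) = trace(a^-1 b a^-1 b^-1 a^-1 b a^-1) trace(a) - trace(a^-1 b a^-1 b^-1 a^-1 b) = x^4*y^2*z - x^3*y^3 - 2*x^3*y*z^2 - x^2*y^2*z + x^2*z^3 + 2*x^3*y + 2*x*y^3 + 3*x*y*z^2 - 2*x^2*z - y^2*z - z^3 - 5*x*y + 3*z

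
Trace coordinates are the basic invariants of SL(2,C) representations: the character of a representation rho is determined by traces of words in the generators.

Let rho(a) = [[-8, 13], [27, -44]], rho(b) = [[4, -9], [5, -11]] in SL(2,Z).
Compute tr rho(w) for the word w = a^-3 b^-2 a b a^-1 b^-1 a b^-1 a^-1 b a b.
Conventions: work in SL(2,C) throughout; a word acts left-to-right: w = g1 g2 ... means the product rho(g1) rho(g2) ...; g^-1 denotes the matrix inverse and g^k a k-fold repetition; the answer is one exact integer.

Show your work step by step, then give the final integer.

199437480049469798

rho(a^-1) = [[-44, -13], [-27, -8]]
... * rho(a^-1) = [[-44, -13], [-27, -8]]  ->  [[2287, 676], [1404, 415]]
... * rho(a^-1) = [[-44, -13], [-27, -8]]  ->  [[-118880, -35139], [-72981, -21572]]
... * rho(b^-1) = [[-11, 9], [-5, 4]]  ->  [[1483375, -1210476], [910651, -743117]]
... * rho(b^-1) = [[-11, 9], [-5, 4]]  ->  [[-10264745, 8508471], [-6301576, 5223391]]
... * rho(a) = [[-8, 13], [27, -44]]  ->  [[311846677, -507814409], [191444165, -311749692]]
... * rho(b) = [[4, -9], [5, -11]]  ->  [[-1291685337, 2779338406], [-792971800, 1706249127]]
... * rho(a^-1) = [[-44, -13], [-27, -8]]  ->  [[-18207982134, -5442797867], [-11177967229, -3341359616]]
... * rho(b^-1) = [[-11, 9], [-5, 4]]  ->  [[227501792809, -185643030674], [139664437599, -113967143525]]
... * rho(a) = [[-8, 13], [27, -44]]  ->  [[-6832376170670, 11125816656173], [-4194428375967, 6830192003887]]
... * rho(b^-1) = [[-11, 9], [-5, 4]]  ->  [[19527054596505, -16988118911338], [11987752116202, -10429087368155]]
... * rho(a^-1) = [[-44, -13], [-27, -8]]  ->  [[-400511191640094, -117946758463861], [-245875734172703, -72408078565386]]
... * rho(b) = [[4, -9], [5, -11]]  ->  [[-2191778558879681, 4902015067863317], [-1345543329517742, 3009370471773573]]
... * rho(a) = [[-8, 13], [27, -44]]  ->  [[149888635303347007, -244181784251421801], [92017349374028407, -149904364041767858]]
... * rho(b) = [[4, -9], [5, -11]]  ->  [[-621354380043720977, 1337001909035516748], [-381452422712725662, 820791860093190775]]
tr = -621354380043720977 + 820791860093190775 = 199437480049469798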